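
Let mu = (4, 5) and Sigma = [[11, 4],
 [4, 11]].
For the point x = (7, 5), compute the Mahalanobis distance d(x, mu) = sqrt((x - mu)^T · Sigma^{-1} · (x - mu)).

Step 1 — centre the observation: (x - mu) = (3, 0).

Step 2 — invert Sigma. det(Sigma) = 11·11 - (4)² = 105.
  Sigma^{-1} = (1/det) · [[d, -b], [-b, a]] = [[0.1048, -0.0381],
 [-0.0381, 0.1048]].

Step 3 — form the quadratic (x - mu)^T · Sigma^{-1} · (x - mu):
  Sigma^{-1} · (x - mu) = (0.3143, -0.1143).
  (x - mu)^T · [Sigma^{-1} · (x - mu)] = (3)·(0.3143) + (0)·(-0.1143) = 0.9429.

Step 4 — take square root: d = √(0.9429) ≈ 0.971.

d(x, mu) = √(0.9429) ≈ 0.971


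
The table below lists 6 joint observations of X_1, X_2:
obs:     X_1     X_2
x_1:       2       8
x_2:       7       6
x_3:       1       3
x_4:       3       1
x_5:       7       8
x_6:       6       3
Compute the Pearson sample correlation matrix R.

Step 1 — column means:
  mean(X_1) = (2 + 7 + 1 + 3 + 7 + 6) / 6 = 26/6 = 4.3333
  mean(X_2) = (8 + 6 + 3 + 1 + 8 + 3) / 6 = 29/6 = 4.8333

Step 2 — sample variances and covariances s[i,j] = (1/(n-1)) · Σ_k (x_{k,i} - mean_i) · (x_{k,j} - mean_j), with n-1 = 5:
  s[X_1,X_1] = ((-2.3333)·(-2.3333) + (2.6667)·(2.6667) + (-3.3333)·(-3.3333) + (-1.3333)·(-1.3333) + (2.6667)·(2.6667) + (1.6667)·(1.6667)) / 5 = 35.3333/5 = 7.0667
  s[X_1,X_2] = ((-2.3333)·(3.1667) + (2.6667)·(1.1667) + (-3.3333)·(-1.8333) + (-1.3333)·(-3.8333) + (2.6667)·(3.1667) + (1.6667)·(-1.8333)) / 5 = 12.3333/5 = 2.4667
  s[X_2,X_2] = ((3.1667)·(3.1667) + (1.1667)·(1.1667) + (-1.8333)·(-1.8333) + (-3.8333)·(-3.8333) + (3.1667)·(3.1667) + (-1.8333)·(-1.8333)) / 5 = 42.8333/5 = 8.5667
  Sample standard deviations s_i = √(s[i,i]):
  s(X_1) = √(7.0667) = 2.6583
  s(X_2) = √(8.5667) = 2.9269

Step 3 — r_{ij} = s_{ij} / (s_i · s_j):
  r[X_1,X_1] = 1 (diagonal).
  r[X_1,X_2] = 2.4667 / (2.6583 · 2.9269) = 2.4667 / 7.7806 = 0.317
  r[X_2,X_2] = 1 (diagonal).

R is symmetric with unit diagonal. Assembling:

R = [[1, 0.317],
 [0.317, 1]]


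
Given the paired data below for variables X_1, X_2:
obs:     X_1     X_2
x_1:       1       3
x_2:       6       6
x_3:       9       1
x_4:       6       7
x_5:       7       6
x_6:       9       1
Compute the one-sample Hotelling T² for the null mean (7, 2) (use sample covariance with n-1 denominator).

Step 1 — sample mean vector:
  mean(X_1) = (1 + 6 + 9 + 6 + 7 + 9) / 6 = 38/6 = 6.3333
  mean(X_2) = (3 + 6 + 1 + 7 + 6 + 1) / 6 = 24/6 = 4
  x̄ = (6.3333, 4),  deviation x̄ - mu_0 = (6.3333, 4) - (7, 2) = (-0.6667, 2).

Step 2 — sample covariance matrix, S[i,j] = (1/(n-1)) · Σ_k (x_{k,i} - mean_i) · (x_{k,j} - mean_j), divisor n-1 = 5:
  S[X_1,X_1] = ((-5.3333)·(-5.3333) + (-0.3333)·(-0.3333) + (2.6667)·(2.6667) + (-0.3333)·(-0.3333) + (0.6667)·(0.6667) + (2.6667)·(2.6667)) / 5 = 43.3333/5 = 8.6667
  S[X_1,X_2] = ((-5.3333)·(-1) + (-0.3333)·(2) + (2.6667)·(-3) + (-0.3333)·(3) + (0.6667)·(2) + (2.6667)·(-3)) / 5 = -11/5 = -2.2
  S[X_2,X_2] = ((-1)·(-1) + (2)·(2) + (-3)·(-3) + (3)·(3) + (2)·(2) + (-3)·(-3)) / 5 = 36/5 = 7.2
  S = [[8.6667, -2.2],
 [-2.2, 7.2]].

Step 3 — invert S. det(S) = 8.6667·7.2 - (-2.2)² = 57.56.
  S^{-1} = (1/det) · [[d, -b], [-b, a]] = [[0.1251, 0.0382],
 [0.0382, 0.1506]].

Step 4 — quadratic form (x̄ - mu_0)^T · S^{-1} · (x̄ - mu_0):
  S^{-1} · (x̄ - mu_0) = (-0.0069, 0.2757),
  (x̄ - mu_0)^T · [...] = (-0.6667)·(-0.0069) + (2)·(0.2757) = 0.5559.

Step 5 — scale by n: T² = 6 · 0.5559 = 3.3356.

T² ≈ 3.3356


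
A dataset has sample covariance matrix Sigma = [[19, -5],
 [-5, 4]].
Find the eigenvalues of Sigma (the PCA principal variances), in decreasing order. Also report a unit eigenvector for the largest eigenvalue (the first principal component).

Step 1 — characteristic polynomial of 2×2 Sigma:
  det(Sigma - λI) = λ² - trace · λ + det = 0.
  trace = 19 + 4 = 23, det = 19·4 - (-5)² = 51.
Step 2 — discriminant:
  Δ = trace² - 4·det = 529 - 204 = 325.
Step 3 — eigenvalues:
  λ = (trace ± √Δ)/2 = (23 ± 18.0278)/2,
  λ_1 = 20.5139,  λ_2 = 2.4861.

Step 4 — unit eigenvector for λ_1: solve (Sigma - λ_1 I)v = 0. First row:
  (19 - 20.5139)·v_x + (-5)·v_y = 0, i.e. (-1.5139)·v_x + (-5)·v_y = 0,
  so v ∝ (b, λ_1 - a) = (-5, 1.5139); multiply by -1 so the first entry is positive: u = (5, -1.5139).
  ||u|| = √((5)² + (-1.5139)²) = √(27.2918) ≈ 5.2242,
  v_1 = u/||u|| ≈ (0.9571, -0.2898) (||v_1|| = 1).

λ_1 = 20.5139,  λ_2 = 2.4861;  v_1 ≈ (0.9571, -0.2898)


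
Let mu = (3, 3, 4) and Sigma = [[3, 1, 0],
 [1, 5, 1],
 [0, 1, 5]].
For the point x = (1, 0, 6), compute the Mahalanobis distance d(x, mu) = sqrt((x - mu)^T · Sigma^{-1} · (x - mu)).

Step 1 — centre the observation: (x - mu) = (-2, -3, 2).

Step 2 — invert Sigma (cofactor / det for 3×3, or solve directly):
  Sigma^{-1} = [[0.3582, -0.0746, 0.0149],
 [-0.0746, 0.2239, -0.0448],
 [0.0149, -0.0448, 0.209]].

Step 3 — form the quadratic (x - mu)^T · Sigma^{-1} · (x - mu):
  Sigma^{-1} · (x - mu) = (-0.4627, -0.6119, 0.5224).
  (x - mu)^T · [Sigma^{-1} · (x - mu)] = (-2)·(-0.4627) + (-3)·(-0.6119) + (2)·(0.5224) = 3.806.

Step 4 — take square root: d = √(3.806) ≈ 1.9509.

d(x, mu) = √(3.806) ≈ 1.9509


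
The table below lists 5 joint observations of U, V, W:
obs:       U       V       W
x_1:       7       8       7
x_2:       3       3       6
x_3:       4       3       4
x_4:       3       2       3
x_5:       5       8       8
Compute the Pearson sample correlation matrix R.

Step 1 — column means:
  mean(U) = (7 + 3 + 4 + 3 + 5) / 5 = 22/5 = 4.4
  mean(V) = (8 + 3 + 3 + 2 + 8) / 5 = 24/5 = 4.8
  mean(W) = (7 + 6 + 4 + 3 + 8) / 5 = 28/5 = 5.6

Step 2 — sample variances and covariances s[i,j] = (1/(n-1)) · Σ_k (x_{k,i} - mean_i) · (x_{k,j} - mean_j), with n-1 = 4:
  s[U,U] = ((2.6)·(2.6) + (-1.4)·(-1.4) + (-0.4)·(-0.4) + (-1.4)·(-1.4) + (0.6)·(0.6)) / 4 = 11.2/4 = 2.8
  s[U,V] = ((2.6)·(3.2) + (-1.4)·(-1.8) + (-0.4)·(-1.8) + (-1.4)·(-2.8) + (0.6)·(3.2)) / 4 = 17.4/4 = 4.35
  s[U,W] = ((2.6)·(1.4) + (-1.4)·(0.4) + (-0.4)·(-1.6) + (-1.4)·(-2.6) + (0.6)·(2.4)) / 4 = 8.8/4 = 2.2
  s[V,V] = ((3.2)·(3.2) + (-1.8)·(-1.8) + (-1.8)·(-1.8) + (-2.8)·(-2.8) + (3.2)·(3.2)) / 4 = 34.8/4 = 8.7
  s[V,W] = ((3.2)·(1.4) + (-1.8)·(0.4) + (-1.8)·(-1.6) + (-2.8)·(-2.6) + (3.2)·(2.4)) / 4 = 21.6/4 = 5.4
  s[W,W] = ((1.4)·(1.4) + (0.4)·(0.4) + (-1.6)·(-1.6) + (-2.6)·(-2.6) + (2.4)·(2.4)) / 4 = 17.2/4 = 4.3
  Sample standard deviations s_i = √(s[i,i]):
  s(U) = √(2.8) = 1.6733
  s(V) = √(8.7) = 2.9496
  s(W) = √(4.3) = 2.0736

Step 3 — r_{ij} = s_{ij} / (s_i · s_j):
  r[U,U] = 1 (diagonal).
  r[U,V] = 4.35 / (1.6733 · 2.9496) = 4.35 / 4.9356 = 0.8814
  r[U,W] = 2.2 / (1.6733 · 2.0736) = 2.2 / 3.4699 = 0.634
  r[V,V] = 1 (diagonal).
  r[V,W] = 5.4 / (2.9496 · 2.0736) = 5.4 / 6.1164 = 0.8829
  r[W,W] = 1 (diagonal).

R is symmetric with unit diagonal. Assembling:

R = [[1, 0.8814, 0.634],
 [0.8814, 1, 0.8829],
 [0.634, 0.8829, 1]]


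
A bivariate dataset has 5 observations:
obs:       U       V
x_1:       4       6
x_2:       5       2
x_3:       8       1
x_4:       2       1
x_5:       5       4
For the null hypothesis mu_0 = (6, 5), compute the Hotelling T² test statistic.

Step 1 — sample mean vector:
  mean(U) = (4 + 5 + 8 + 2 + 5) / 5 = 24/5 = 4.8
  mean(V) = (6 + 2 + 1 + 1 + 4) / 5 = 14/5 = 2.8
  x̄ = (4.8, 2.8),  deviation x̄ - mu_0 = (4.8, 2.8) - (6, 5) = (-1.2, -2.2).

Step 2 — sample covariance matrix, S[i,j] = (1/(n-1)) · Σ_k (x_{k,i} - mean_i) · (x_{k,j} - mean_j), divisor n-1 = 4:
  S[U,U] = ((-0.8)·(-0.8) + (0.2)·(0.2) + (3.2)·(3.2) + (-2.8)·(-2.8) + (0.2)·(0.2)) / 4 = 18.8/4 = 4.7
  S[U,V] = ((-0.8)·(3.2) + (0.2)·(-0.8) + (3.2)·(-1.8) + (-2.8)·(-1.8) + (0.2)·(1.2)) / 4 = -3.2/4 = -0.8
  S[V,V] = ((3.2)·(3.2) + (-0.8)·(-0.8) + (-1.8)·(-1.8) + (-1.8)·(-1.8) + (1.2)·(1.2)) / 4 = 18.8/4 = 4.7
  S = [[4.7, -0.8],
 [-0.8, 4.7]].

Step 3 — invert S. det(S) = 4.7·4.7 - (-0.8)² = 21.45.
  S^{-1} = (1/det) · [[d, -b], [-b, a]] = [[0.2191, 0.0373],
 [0.0373, 0.2191]].

Step 4 — quadratic form (x̄ - mu_0)^T · S^{-1} · (x̄ - mu_0):
  S^{-1} · (x̄ - mu_0) = (-0.345, -0.5268),
  (x̄ - mu_0)^T · [...] = (-1.2)·(-0.345) + (-2.2)·(-0.5268) = 1.573.

Step 5 — scale by n: T² = 5 · 1.573 = 7.8648.

T² ≈ 7.8648


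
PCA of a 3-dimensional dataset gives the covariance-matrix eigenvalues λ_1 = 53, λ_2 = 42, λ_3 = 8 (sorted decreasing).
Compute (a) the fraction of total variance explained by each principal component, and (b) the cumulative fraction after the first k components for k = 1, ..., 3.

Step 1 — total variance = trace(Sigma) = Σ λ_i = 53 + 42 + 8 = 103.

Step 2 — fraction explained by component i = λ_i / Σ λ:
  PC1: 53/103 = 0.5146
  PC2: 42/103 = 0.4078
  PC3: 8/103 = 0.0777

Step 3 — cumulative fraction after k components = (λ_1 + ... + λ_k) / Σ λ:
  k = 1: 53/103 = 0.5146
  k = 2: (53 + 42)/103 = 95/103 = 0.9223
  k = 3: (53 + 42 + 8)/103 = 103/103 = 1

Summary (fraction, with percent):

explained: PC1 0.5146 (51.46%), PC2 0.4078 (40.78%), PC3 0.0777 (7.77%);  cumulative: 0.5146, 0.9223, 1


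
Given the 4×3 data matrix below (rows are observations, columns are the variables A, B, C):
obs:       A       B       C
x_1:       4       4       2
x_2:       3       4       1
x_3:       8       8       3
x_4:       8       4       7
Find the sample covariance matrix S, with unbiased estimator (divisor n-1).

Step 1 — column means:
  mean(A) = (4 + 3 + 8 + 8) / 4 = 23/4 = 5.75
  mean(B) = (4 + 4 + 8 + 4) / 4 = 20/4 = 5
  mean(C) = (2 + 1 + 3 + 7) / 4 = 13/4 = 3.25

Step 2 — sample covariance S[i,j] = (1/(n-1)) · Σ_k (x_{k,i} - mean_i) · (x_{k,j} - mean_j), with n-1 = 3.
  S[A,A] = ((-1.75)·(-1.75) + (-2.75)·(-2.75) + (2.25)·(2.25) + (2.25)·(2.25)) / 3 = 20.75/3 = 6.9167
  S[A,B] = ((-1.75)·(-1) + (-2.75)·(-1) + (2.25)·(3) + (2.25)·(-1)) / 3 = 9/3 = 3
  S[A,C] = ((-1.75)·(-1.25) + (-2.75)·(-2.25) + (2.25)·(-0.25) + (2.25)·(3.75)) / 3 = 16.25/3 = 5.4167
  S[B,B] = ((-1)·(-1) + (-1)·(-1) + (3)·(3) + (-1)·(-1)) / 3 = 12/3 = 4
  S[B,C] = ((-1)·(-1.25) + (-1)·(-2.25) + (3)·(-0.25) + (-1)·(3.75)) / 3 = -1/3 = -0.3333
  S[C,C] = ((-1.25)·(-1.25) + (-2.25)·(-2.25) + (-0.25)·(-0.25) + (3.75)·(3.75)) / 3 = 20.75/3 = 6.9167

S is symmetric (S[j,i] = S[i,j]). Assembling:

S = [[6.9167, 3, 5.4167],
 [3, 4, -0.3333],
 [5.4167, -0.3333, 6.9167]]


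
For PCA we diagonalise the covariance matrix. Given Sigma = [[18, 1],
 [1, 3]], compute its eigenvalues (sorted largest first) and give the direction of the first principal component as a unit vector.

Step 1 — characteristic polynomial of 2×2 Sigma:
  det(Sigma - λI) = λ² - trace · λ + det = 0.
  trace = 18 + 3 = 21, det = 18·3 - (1)² = 53.
Step 2 — discriminant:
  Δ = trace² - 4·det = 441 - 212 = 229.
Step 3 — eigenvalues:
  λ = (trace ± √Δ)/2 = (21 ± 15.1327)/2,
  λ_1 = 18.0664,  λ_2 = 2.9336.

Step 4 — unit eigenvector for λ_1: solve (Sigma - λ_1 I)v = 0. First row:
  (18 - 18.0664)·v_x + (1)·v_y = 0, i.e. (-0.0664)·v_x + (1)·v_y = 0,
  so v ∝ (b, λ_1 - a) = (1, 0.0664) = u.
  ||u|| = √((1)² + (0.0664)²) = √(1.0044) ≈ 1.0022,
  v_1 = u/||u|| ≈ (0.9978, 0.0662) (||v_1|| = 1).

λ_1 = 18.0664,  λ_2 = 2.9336;  v_1 ≈ (0.9978, 0.0662)


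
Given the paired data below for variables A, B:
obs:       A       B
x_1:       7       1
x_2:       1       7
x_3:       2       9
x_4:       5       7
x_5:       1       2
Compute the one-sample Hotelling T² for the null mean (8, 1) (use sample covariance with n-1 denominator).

Step 1 — sample mean vector:
  mean(A) = (7 + 1 + 2 + 5 + 1) / 5 = 16/5 = 3.2
  mean(B) = (1 + 7 + 9 + 7 + 2) / 5 = 26/5 = 5.2
  x̄ = (3.2, 5.2),  deviation x̄ - mu_0 = (3.2, 5.2) - (8, 1) = (-4.8, 4.2).

Step 2 — sample covariance matrix, S[i,j] = (1/(n-1)) · Σ_k (x_{k,i} - mean_i) · (x_{k,j} - mean_j), divisor n-1 = 4:
  S[A,A] = ((3.8)·(3.8) + (-2.2)·(-2.2) + (-1.2)·(-1.2) + (1.8)·(1.8) + (-2.2)·(-2.2)) / 4 = 28.8/4 = 7.2
  S[A,B] = ((3.8)·(-4.2) + (-2.2)·(1.8) + (-1.2)·(3.8) + (1.8)·(1.8) + (-2.2)·(-3.2)) / 4 = -14.2/4 = -3.55
  S[B,B] = ((-4.2)·(-4.2) + (1.8)·(1.8) + (3.8)·(3.8) + (1.8)·(1.8) + (-3.2)·(-3.2)) / 4 = 48.8/4 = 12.2
  S = [[7.2, -3.55],
 [-3.55, 12.2]].

Step 3 — invert S. det(S) = 7.2·12.2 - (-3.55)² = 75.2375.
  S^{-1} = (1/det) · [[d, -b], [-b, a]] = [[0.1622, 0.0472],
 [0.0472, 0.0957]].

Step 4 — quadratic form (x̄ - mu_0)^T · S^{-1} · (x̄ - mu_0):
  S^{-1} · (x̄ - mu_0) = (-0.5802, 0.1754),
  (x̄ - mu_0)^T · [...] = (-4.8)·(-0.5802) + (4.2)·(0.1754) = 3.5216.

Step 5 — scale by n: T² = 5 · 3.5216 = 17.6082.

T² ≈ 17.6082


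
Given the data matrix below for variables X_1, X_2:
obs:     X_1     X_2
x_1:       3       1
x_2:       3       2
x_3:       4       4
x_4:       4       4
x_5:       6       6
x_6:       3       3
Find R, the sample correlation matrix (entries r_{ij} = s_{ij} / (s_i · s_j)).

Step 1 — column means:
  mean(X_1) = (3 + 3 + 4 + 4 + 6 + 3) / 6 = 23/6 = 3.8333
  mean(X_2) = (1 + 2 + 4 + 4 + 6 + 3) / 6 = 20/6 = 3.3333

Step 2 — sample variances and covariances s[i,j] = (1/(n-1)) · Σ_k (x_{k,i} - mean_i) · (x_{k,j} - mean_j), with n-1 = 5:
  s[X_1,X_1] = ((-0.8333)·(-0.8333) + (-0.8333)·(-0.8333) + (0.1667)·(0.1667) + (0.1667)·(0.1667) + (2.1667)·(2.1667) + (-0.8333)·(-0.8333)) / 5 = 6.8333/5 = 1.3667
  s[X_1,X_2] = ((-0.8333)·(-2.3333) + (-0.8333)·(-1.3333) + (0.1667)·(0.6667) + (0.1667)·(0.6667) + (2.1667)·(2.6667) + (-0.8333)·(-0.3333)) / 5 = 9.3333/5 = 1.8667
  s[X_2,X_2] = ((-2.3333)·(-2.3333) + (-1.3333)·(-1.3333) + (0.6667)·(0.6667) + (0.6667)·(0.6667) + (2.6667)·(2.6667) + (-0.3333)·(-0.3333)) / 5 = 15.3333/5 = 3.0667
  Sample standard deviations s_i = √(s[i,i]):
  s(X_1) = √(1.3667) = 1.169
  s(X_2) = √(3.0667) = 1.7512

Step 3 — r_{ij} = s_{ij} / (s_i · s_j):
  r[X_1,X_1] = 1 (diagonal).
  r[X_1,X_2] = 1.8667 / (1.169 · 1.7512) = 1.8667 / 2.0472 = 0.9118
  r[X_2,X_2] = 1 (diagonal).

R is symmetric with unit diagonal. Assembling:

R = [[1, 0.9118],
 [0.9118, 1]]


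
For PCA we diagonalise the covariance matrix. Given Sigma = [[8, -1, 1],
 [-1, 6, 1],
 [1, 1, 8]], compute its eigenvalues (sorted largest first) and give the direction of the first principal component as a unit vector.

Step 1 — characteristic polynomial p(λ) = det(λI - Sigma) = λ³ - tr·λ² + c_1·λ - det, where tr = trace, c_1 = sum of the principal 2×2 minors, det = det(Sigma):
  tr = 8 + 6 + 8 = 22,
  c_1 = (8·6 - (-1)²) + (8·8 - (1)²) + (6·8 - (1)²) = 47 + 63 + 47 = 157,
  det = 8·(6·8 - (1)²) - (-1)·((-1)·8 - (1)·(1)) + (1)·((-1)·(1) - 6·(1)) = 8·(47) - (-1)·(-9) + (1)·(-7) = 360.
  So p(λ) = λ³ - 22λ² + 157λ - 360.
Step 2 — look for an integer root (rational root theorem: any rational root is an integer divisor of 360). Testing λ = 5:
  p(5) = 125 - 550 + 785 - 360 = 0  ✓
  Dividing out (λ - 5): p(λ) = (λ - 5)(λ² - 17λ + 72).
Step 3 — remaining eigenvalues from the quadratic λ² - 17λ + 72 = 0:
  Δ = 17² - 4·72 = 289 - 288 = 1,  λ = (17 ± √1)/2 = (17 ± 1)/2 = 9 or 8.
  Sorted: λ_1 = 9,  λ_2 = 8,  λ_3 = 5  (check: sum = 22 = tr ✓).

Step 4 — unit eigenvector for λ_1 = 9: v spans the null space of (Sigma - λ_1 I), whose rows are
  r_1 = (-1, -1, 1),  r_2 = (-1, -3, 1),  r_3 = (1, 1, -1).
  v is orthogonal to every row, so take v ∝ r_1 × r_2 = ((-1)·(1) - (1)·(-3), (1)·(-1) - (-1)·(1), (-1)·(-3) - (-1)·(-1)) = (2, 0, 2).
  Rescale (divide by 2): u = (1, 0, 1).
  ||u|| = √((1)² + (0)² + (1)²) = √(2) ≈ 1.4142,  v_1 = u/||u|| ≈ (0.7071, 0, 0.7071) (||v_1|| = 1).

λ_1 = 9,  λ_2 = 8,  λ_3 = 5;  v_1 ≈ (0.7071, 0, 0.7071)


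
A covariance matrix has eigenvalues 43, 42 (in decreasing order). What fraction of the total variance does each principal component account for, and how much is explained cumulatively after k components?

Step 1 — total variance = trace(Sigma) = Σ λ_i = 43 + 42 = 85.

Step 2 — fraction explained by component i = λ_i / Σ λ:
  PC1: 43/85 = 0.5059
  PC2: 42/85 = 0.4941

Step 3 — cumulative fraction after k components = (λ_1 + ... + λ_k) / Σ λ:
  k = 1: 43/85 = 0.5059
  k = 2: (43 + 42)/85 = 85/85 = 1

Summary (fraction, with percent):

explained: PC1 0.5059 (50.59%), PC2 0.4941 (49.41%);  cumulative: 0.5059, 1


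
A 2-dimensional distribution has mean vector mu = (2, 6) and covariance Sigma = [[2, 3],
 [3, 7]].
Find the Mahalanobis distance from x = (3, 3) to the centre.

Step 1 — centre the observation: (x - mu) = (1, -3).

Step 2 — invert Sigma. det(Sigma) = 2·7 - (3)² = 5.
  Sigma^{-1} = (1/det) · [[d, -b], [-b, a]] = [[1.4, -0.6],
 [-0.6, 0.4]].

Step 3 — form the quadratic (x - mu)^T · Sigma^{-1} · (x - mu):
  Sigma^{-1} · (x - mu) = (3.2, -1.8).
  (x - mu)^T · [Sigma^{-1} · (x - mu)] = (1)·(3.2) + (-3)·(-1.8) = 8.6.

Step 4 — take square root: d = √(8.6) ≈ 2.9326.

d(x, mu) = √(8.6) ≈ 2.9326


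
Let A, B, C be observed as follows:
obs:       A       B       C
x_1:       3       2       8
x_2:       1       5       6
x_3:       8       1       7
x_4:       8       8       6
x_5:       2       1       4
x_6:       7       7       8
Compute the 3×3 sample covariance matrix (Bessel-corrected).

Step 1 — column means:
  mean(A) = (3 + 1 + 8 + 8 + 2 + 7) / 6 = 29/6 = 4.8333
  mean(B) = (2 + 5 + 1 + 8 + 1 + 7) / 6 = 24/6 = 4
  mean(C) = (8 + 6 + 7 + 6 + 4 + 8) / 6 = 39/6 = 6.5

Step 2 — sample covariance S[i,j] = (1/(n-1)) · Σ_k (x_{k,i} - mean_i) · (x_{k,j} - mean_j), with n-1 = 5.
  S[A,A] = ((-1.8333)·(-1.8333) + (-3.8333)·(-3.8333) + (3.1667)·(3.1667) + (3.1667)·(3.1667) + (-2.8333)·(-2.8333) + (2.1667)·(2.1667)) / 5 = 50.8333/5 = 10.1667
  S[A,B] = ((-1.8333)·(-2) + (-3.8333)·(1) + (3.1667)·(-3) + (3.1667)·(4) + (-2.8333)·(-3) + (2.1667)·(3)) / 5 = 18/5 = 3.6
  S[A,C] = ((-1.8333)·(1.5) + (-3.8333)·(-0.5) + (3.1667)·(0.5) + (3.1667)·(-0.5) + (-2.8333)·(-2.5) + (2.1667)·(1.5)) / 5 = 9.5/5 = 1.9
  S[B,B] = ((-2)·(-2) + (1)·(1) + (-3)·(-3) + (4)·(4) + (-3)·(-3) + (3)·(3)) / 5 = 48/5 = 9.6
  S[B,C] = ((-2)·(1.5) + (1)·(-0.5) + (-3)·(0.5) + (4)·(-0.5) + (-3)·(-2.5) + (3)·(1.5)) / 5 = 5/5 = 1
  S[C,C] = ((1.5)·(1.5) + (-0.5)·(-0.5) + (0.5)·(0.5) + (-0.5)·(-0.5) + (-2.5)·(-2.5) + (1.5)·(1.5)) / 5 = 11.5/5 = 2.3

S is symmetric (S[j,i] = S[i,j]). Assembling:

S = [[10.1667, 3.6, 1.9],
 [3.6, 9.6, 1],
 [1.9, 1, 2.3]]


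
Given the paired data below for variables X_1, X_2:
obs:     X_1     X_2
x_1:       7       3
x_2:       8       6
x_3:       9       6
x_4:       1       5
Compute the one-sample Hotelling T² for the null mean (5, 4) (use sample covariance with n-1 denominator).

Step 1 — sample mean vector:
  mean(X_1) = (7 + 8 + 9 + 1) / 4 = 25/4 = 6.25
  mean(X_2) = (3 + 6 + 6 + 5) / 4 = 20/4 = 5
  x̄ = (6.25, 5),  deviation x̄ - mu_0 = (6.25, 5) - (5, 4) = (1.25, 1).

Step 2 — sample covariance matrix, S[i,j] = (1/(n-1)) · Σ_k (x_{k,i} - mean_i) · (x_{k,j} - mean_j), divisor n-1 = 3:
  S[X_1,X_1] = ((0.75)·(0.75) + (1.75)·(1.75) + (2.75)·(2.75) + (-5.25)·(-5.25)) / 3 = 38.75/3 = 12.9167
  S[X_1,X_2] = ((0.75)·(-2) + (1.75)·(1) + (2.75)·(1) + (-5.25)·(0)) / 3 = 3/3 = 1
  S[X_2,X_2] = ((-2)·(-2) + (1)·(1) + (1)·(1) + (0)·(0)) / 3 = 6/3 = 2
  S = [[12.9167, 1],
 [1, 2]].

Step 3 — invert S. det(S) = 12.9167·2 - (1)² = 24.8333.
  S^{-1} = (1/det) · [[d, -b], [-b, a]] = [[0.0805, -0.0403],
 [-0.0403, 0.5201]].

Step 4 — quadratic form (x̄ - mu_0)^T · S^{-1} · (x̄ - mu_0):
  S^{-1} · (x̄ - mu_0) = (0.0604, 0.4698),
  (x̄ - mu_0)^T · [...] = (1.25)·(0.0604) + (1)·(0.4698) = 0.5453.

Step 5 — scale by n: T² = 4 · 0.5453 = 2.1812.

T² ≈ 2.1812


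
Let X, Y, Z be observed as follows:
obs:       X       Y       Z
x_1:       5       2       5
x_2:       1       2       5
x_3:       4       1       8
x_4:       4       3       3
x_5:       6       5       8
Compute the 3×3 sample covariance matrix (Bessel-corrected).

Step 1 — column means:
  mean(X) = (5 + 1 + 4 + 4 + 6) / 5 = 20/5 = 4
  mean(Y) = (2 + 2 + 1 + 3 + 5) / 5 = 13/5 = 2.6
  mean(Z) = (5 + 5 + 8 + 3 + 8) / 5 = 29/5 = 5.8

Step 2 — sample covariance S[i,j] = (1/(n-1)) · Σ_k (x_{k,i} - mean_i) · (x_{k,j} - mean_j), with n-1 = 4.
  S[X,X] = ((1)·(1) + (-3)·(-3) + (0)·(0) + (0)·(0) + (2)·(2)) / 4 = 14/4 = 3.5
  S[X,Y] = ((1)·(-0.6) + (-3)·(-0.6) + (0)·(-1.6) + (0)·(0.4) + (2)·(2.4)) / 4 = 6/4 = 1.5
  S[X,Z] = ((1)·(-0.8) + (-3)·(-0.8) + (0)·(2.2) + (0)·(-2.8) + (2)·(2.2)) / 4 = 6/4 = 1.5
  S[Y,Y] = ((-0.6)·(-0.6) + (-0.6)·(-0.6) + (-1.6)·(-1.6) + (0.4)·(0.4) + (2.4)·(2.4)) / 4 = 9.2/4 = 2.3
  S[Y,Z] = ((-0.6)·(-0.8) + (-0.6)·(-0.8) + (-1.6)·(2.2) + (0.4)·(-2.8) + (2.4)·(2.2)) / 4 = 1.6/4 = 0.4
  S[Z,Z] = ((-0.8)·(-0.8) + (-0.8)·(-0.8) + (2.2)·(2.2) + (-2.8)·(-2.8) + (2.2)·(2.2)) / 4 = 18.8/4 = 4.7

S is symmetric (S[j,i] = S[i,j]). Assembling:

S = [[3.5, 1.5, 1.5],
 [1.5, 2.3, 0.4],
 [1.5, 0.4, 4.7]]


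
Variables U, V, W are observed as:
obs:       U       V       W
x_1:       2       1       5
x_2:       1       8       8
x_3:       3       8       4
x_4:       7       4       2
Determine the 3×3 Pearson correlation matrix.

Step 1 — column means:
  mean(U) = (2 + 1 + 3 + 7) / 4 = 13/4 = 3.25
  mean(V) = (1 + 8 + 8 + 4) / 4 = 21/4 = 5.25
  mean(W) = (5 + 8 + 4 + 2) / 4 = 19/4 = 4.75

Step 2 — sample variances and covariances s[i,j] = (1/(n-1)) · Σ_k (x_{k,i} - mean_i) · (x_{k,j} - mean_j), with n-1 = 3:
  s[U,U] = ((-1.25)·(-1.25) + (-2.25)·(-2.25) + (-0.25)·(-0.25) + (3.75)·(3.75)) / 3 = 20.75/3 = 6.9167
  s[U,V] = ((-1.25)·(-4.25) + (-2.25)·(2.75) + (-0.25)·(2.75) + (3.75)·(-1.25)) / 3 = -6.25/3 = -2.0833
  s[U,W] = ((-1.25)·(0.25) + (-2.25)·(3.25) + (-0.25)·(-0.75) + (3.75)·(-2.75)) / 3 = -17.75/3 = -5.9167
  s[V,V] = ((-4.25)·(-4.25) + (2.75)·(2.75) + (2.75)·(2.75) + (-1.25)·(-1.25)) / 3 = 34.75/3 = 11.5833
  s[V,W] = ((-4.25)·(0.25) + (2.75)·(3.25) + (2.75)·(-0.75) + (-1.25)·(-2.75)) / 3 = 9.25/3 = 3.0833
  s[W,W] = ((0.25)·(0.25) + (3.25)·(3.25) + (-0.75)·(-0.75) + (-2.75)·(-2.75)) / 3 = 18.75/3 = 6.25
  Sample standard deviations s_i = √(s[i,i]):
  s(U) = √(6.9167) = 2.63
  s(V) = √(11.5833) = 3.4034
  s(W) = √(6.25) = 2.5

Step 3 — r_{ij} = s_{ij} / (s_i · s_j):
  r[U,U] = 1 (diagonal).
  r[U,V] = -2.0833 / (2.63 · 3.4034) = -2.0833 / 8.9509 = -0.2328
  r[U,W] = -5.9167 / (2.63 · 2.5) = -5.9167 / 6.5749 = -0.8999
  r[V,V] = 1 (diagonal).
  r[V,W] = 3.0833 / (3.4034 · 2.5) = 3.0833 / 8.5086 = 0.3624
  r[W,W] = 1 (diagonal).

R is symmetric with unit diagonal. Assembling:

R = [[1, -0.2328, -0.8999],
 [-0.2328, 1, 0.3624],
 [-0.8999, 0.3624, 1]]


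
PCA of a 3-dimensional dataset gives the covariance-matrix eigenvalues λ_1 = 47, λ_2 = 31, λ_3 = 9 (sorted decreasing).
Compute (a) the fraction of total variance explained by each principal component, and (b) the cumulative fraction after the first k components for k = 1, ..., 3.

Step 1 — total variance = trace(Sigma) = Σ λ_i = 47 + 31 + 9 = 87.

Step 2 — fraction explained by component i = λ_i / Σ λ:
  PC1: 47/87 = 0.5402
  PC2: 31/87 = 0.3563
  PC3: 9/87 = 0.1034

Step 3 — cumulative fraction after k components = (λ_1 + ... + λ_k) / Σ λ:
  k = 1: 47/87 = 0.5402
  k = 2: (47 + 31)/87 = 78/87 = 0.8966
  k = 3: (47 + 31 + 9)/87 = 87/87 = 1

Summary (fraction, with percent):

explained: PC1 0.5402 (54.02%), PC2 0.3563 (35.63%), PC3 0.1034 (10.34%);  cumulative: 0.5402, 0.8966, 1


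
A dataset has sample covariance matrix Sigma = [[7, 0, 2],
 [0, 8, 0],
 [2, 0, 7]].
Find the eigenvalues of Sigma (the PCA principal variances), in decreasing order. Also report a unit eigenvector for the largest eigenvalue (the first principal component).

Step 1 — characteristic polynomial p(λ) = det(λI - Sigma) = λ³ - tr·λ² + c_1·λ - det, where tr = trace, c_1 = sum of the principal 2×2 minors, det = det(Sigma):
  tr = 7 + 8 + 7 = 22,
  c_1 = (7·8 - (0)²) + (7·7 - (2)²) + (8·7 - (0)²) = 56 + 45 + 56 = 157,
  det = 7·(8·7 - (0)²) - (0)·((0)·7 - (0)·(2)) + (2)·((0)·(0) - 8·(2)) = 7·(56) - (0)·(0) + (2)·(-16) = 360.
  So p(λ) = λ³ - 22λ² + 157λ - 360.
Step 2 — look for an integer root (rational root theorem: any rational root is an integer divisor of 360). Testing λ = 5:
  p(5) = 125 - 550 + 785 - 360 = 0  ✓
  Dividing out (λ - 5): p(λ) = (λ - 5)(λ² - 17λ + 72).
Step 3 — remaining eigenvalues from the quadratic λ² - 17λ + 72 = 0:
  Δ = 17² - 4·72 = 289 - 288 = 1,  λ = (17 ± √1)/2 = (17 ± 1)/2 = 9 or 8.
  Sorted: λ_1 = 9,  λ_2 = 8,  λ_3 = 5  (check: sum = 22 = tr ✓).

Step 4 — unit eigenvector for λ_1 = 9: v spans the null space of (Sigma - λ_1 I), whose rows are
  r_1 = (-2, 0, 2),  r_2 = (0, -1, 0),  r_3 = (2, 0, -2).
  v is orthogonal to every row, so take v ∝ r_1 × r_2 = ((0)·(0) - (2)·(-1), (2)·(0) - (-2)·(0), (-2)·(-1) - (0)·(0)) = (2, 0, 2).
  Rescale (divide by 2): u = (1, 0, 1).
  ||u|| = √((1)² + (0)² + (1)²) = √(2) ≈ 1.4142,  v_1 = u/||u|| ≈ (0.7071, 0, 0.7071) (||v_1|| = 1).

λ_1 = 9,  λ_2 = 8,  λ_3 = 5;  v_1 ≈ (0.7071, 0, 0.7071)


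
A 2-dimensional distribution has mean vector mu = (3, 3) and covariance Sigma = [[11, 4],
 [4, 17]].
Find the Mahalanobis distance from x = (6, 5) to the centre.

Step 1 — centre the observation: (x - mu) = (3, 2).

Step 2 — invert Sigma. det(Sigma) = 11·17 - (4)² = 171.
  Sigma^{-1} = (1/det) · [[d, -b], [-b, a]] = [[0.0994, -0.0234],
 [-0.0234, 0.0643]].

Step 3 — form the quadratic (x - mu)^T · Sigma^{-1} · (x - mu):
  Sigma^{-1} · (x - mu) = (0.2515, 0.0585).
  (x - mu)^T · [Sigma^{-1} · (x - mu)] = (3)·(0.2515) + (2)·(0.0585) = 0.8713.

Step 4 — take square root: d = √(0.8713) ≈ 0.9335.

d(x, mu) = √(0.8713) ≈ 0.9335


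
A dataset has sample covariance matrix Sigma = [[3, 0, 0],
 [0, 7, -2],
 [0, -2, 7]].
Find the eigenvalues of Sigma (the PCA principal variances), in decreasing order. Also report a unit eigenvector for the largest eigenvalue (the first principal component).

Step 1 — characteristic polynomial p(λ) = det(λI - Sigma) = λ³ - tr·λ² + c_1·λ - det, where tr = trace, c_1 = sum of the principal 2×2 minors, det = det(Sigma):
  tr = 3 + 7 + 7 = 17,
  c_1 = (3·7 - (0)²) + (3·7 - (0)²) + (7·7 - (-2)²) = 21 + 21 + 45 = 87,
  det = 3·(7·7 - (-2)²) - (0)·((0)·7 - (-2)·(0)) + (0)·((0)·(-2) - 7·(0)) = 3·(45) - (0)·(0) + (0)·(0) = 135.
  So p(λ) = λ³ - 17λ² + 87λ - 135.
Step 2 — look for an integer root (rational root theorem: any rational root is an integer divisor of 135). Testing λ = 3:
  p(3) = 27 - 153 + 261 - 135 = 0  ✓
  Dividing out (λ - 3): p(λ) = (λ - 3)(λ² - 14λ + 45).
Step 3 — remaining eigenvalues from the quadratic λ² - 14λ + 45 = 0:
  Δ = 14² - 4·45 = 196 - 180 = 16,  λ = (14 ± √16)/2 = (14 ± 4)/2 = 9 or 5.
  Sorted: λ_1 = 9,  λ_2 = 5,  λ_3 = 3  (check: sum = 17 = tr ✓).

Step 4 — unit eigenvector for λ_1 = 9: v spans the null space of (Sigma - λ_1 I), whose rows are
  r_1 = (-6, 0, 0),  r_2 = (0, -2, -2),  r_3 = (0, -2, -2).
  v is orthogonal to every row, so take v ∝ r_1 × r_2 = ((0)·(-2) - (0)·(-2), (0)·(0) - (-6)·(-2), (-6)·(-2) - (0)·(0)) = (0, -12, 12).
  Rescale (divide by 12; multiply by -1 so the first nonzero entry is positive): u = (0, 1, -1).
  ||u|| = √((0)² + (1)² + (-1)²) = √(2) ≈ 1.4142,  v_1 = u/||u|| ≈ (0, 0.7071, -0.7071) (||v_1|| = 1).

λ_1 = 9,  λ_2 = 5,  λ_3 = 3;  v_1 ≈ (0, 0.7071, -0.7071)


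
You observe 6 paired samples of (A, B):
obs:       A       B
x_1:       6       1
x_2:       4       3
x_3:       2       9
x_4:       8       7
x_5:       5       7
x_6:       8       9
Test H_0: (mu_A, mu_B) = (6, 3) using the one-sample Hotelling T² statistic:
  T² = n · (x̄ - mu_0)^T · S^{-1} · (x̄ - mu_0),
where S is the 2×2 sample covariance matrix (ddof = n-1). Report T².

Step 1 — sample mean vector:
  mean(A) = (6 + 4 + 2 + 8 + 5 + 8) / 6 = 33/6 = 5.5
  mean(B) = (1 + 3 + 9 + 7 + 7 + 9) / 6 = 36/6 = 6
  x̄ = (5.5, 6),  deviation x̄ - mu_0 = (5.5, 6) - (6, 3) = (-0.5, 3).

Step 2 — sample covariance matrix, S[i,j] = (1/(n-1)) · Σ_k (x_{k,i} - mean_i) · (x_{k,j} - mean_j), divisor n-1 = 5:
  S[A,A] = ((0.5)·(0.5) + (-1.5)·(-1.5) + (-3.5)·(-3.5) + (2.5)·(2.5) + (-0.5)·(-0.5) + (2.5)·(2.5)) / 5 = 27.5/5 = 5.5
  S[A,B] = ((0.5)·(-5) + (-1.5)·(-3) + (-3.5)·(3) + (2.5)·(1) + (-0.5)·(1) + (2.5)·(3)) / 5 = 1/5 = 0.2
  S[B,B] = ((-5)·(-5) + (-3)·(-3) + (3)·(3) + (1)·(1) + (1)·(1) + (3)·(3)) / 5 = 54/5 = 10.8
  S = [[5.5, 0.2],
 [0.2, 10.8]].

Step 3 — invert S. det(S) = 5.5·10.8 - (0.2)² = 59.36.
  S^{-1} = (1/det) · [[d, -b], [-b, a]] = [[0.1819, -0.0034],
 [-0.0034, 0.0927]].

Step 4 — quadratic form (x̄ - mu_0)^T · S^{-1} · (x̄ - mu_0):
  S^{-1} · (x̄ - mu_0) = (-0.1011, 0.2796),
  (x̄ - mu_0)^T · [...] = (-0.5)·(-0.1011) + (3)·(0.2796) = 0.8895.

Step 5 — scale by n: T² = 6 · 0.8895 = 5.3369.

T² ≈ 5.3369


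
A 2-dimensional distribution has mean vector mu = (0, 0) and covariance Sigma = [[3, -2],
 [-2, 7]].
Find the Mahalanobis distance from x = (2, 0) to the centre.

Step 1 — centre the observation: (x - mu) = (2, 0).

Step 2 — invert Sigma. det(Sigma) = 3·7 - (-2)² = 17.
  Sigma^{-1} = (1/det) · [[d, -b], [-b, a]] = [[0.4118, 0.1176],
 [0.1176, 0.1765]].

Step 3 — form the quadratic (x - mu)^T · Sigma^{-1} · (x - mu):
  Sigma^{-1} · (x - mu) = (0.8235, 0.2353).
  (x - mu)^T · [Sigma^{-1} · (x - mu)] = (2)·(0.8235) + (0)·(0.2353) = 1.6471.

Step 4 — take square root: d = √(1.6471) ≈ 1.2834.

d(x, mu) = √(1.6471) ≈ 1.2834


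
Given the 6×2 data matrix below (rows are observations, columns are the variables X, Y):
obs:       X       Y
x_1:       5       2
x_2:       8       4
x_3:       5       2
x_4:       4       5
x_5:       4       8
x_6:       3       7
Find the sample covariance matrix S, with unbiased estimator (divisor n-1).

Step 1 — column means:
  mean(X) = (5 + 8 + 5 + 4 + 4 + 3) / 6 = 29/6 = 4.8333
  mean(Y) = (2 + 4 + 2 + 5 + 8 + 7) / 6 = 28/6 = 4.6667

Step 2 — sample covariance S[i,j] = (1/(n-1)) · Σ_k (x_{k,i} - mean_i) · (x_{k,j} - mean_j), with n-1 = 5.
  S[X,X] = ((0.1667)·(0.1667) + (3.1667)·(3.1667) + (0.1667)·(0.1667) + (-0.8333)·(-0.8333) + (-0.8333)·(-0.8333) + (-1.8333)·(-1.8333)) / 5 = 14.8333/5 = 2.9667
  S[X,Y] = ((0.1667)·(-2.6667) + (3.1667)·(-0.6667) + (0.1667)·(-2.6667) + (-0.8333)·(0.3333) + (-0.8333)·(3.3333) + (-1.8333)·(2.3333)) / 5 = -10.3333/5 = -2.0667
  S[Y,Y] = ((-2.6667)·(-2.6667) + (-0.6667)·(-0.6667) + (-2.6667)·(-2.6667) + (0.3333)·(0.3333) + (3.3333)·(3.3333) + (2.3333)·(2.3333)) / 5 = 31.3333/5 = 6.2667

S is symmetric (S[j,i] = S[i,j]). Assembling:

S = [[2.9667, -2.0667],
 [-2.0667, 6.2667]]


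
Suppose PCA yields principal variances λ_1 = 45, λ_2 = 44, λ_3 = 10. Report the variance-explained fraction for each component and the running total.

Step 1 — total variance = trace(Sigma) = Σ λ_i = 45 + 44 + 10 = 99.

Step 2 — fraction explained by component i = λ_i / Σ λ:
  PC1: 45/99 = 0.4545
  PC2: 44/99 = 0.4444
  PC3: 10/99 = 0.101

Step 3 — cumulative fraction after k components = (λ_1 + ... + λ_k) / Σ λ:
  k = 1: 45/99 = 0.4545
  k = 2: (45 + 44)/99 = 89/99 = 0.899
  k = 3: (45 + 44 + 10)/99 = 99/99 = 1

Summary (fraction, with percent):

explained: PC1 0.4545 (45.45%), PC2 0.4444 (44.44%), PC3 0.101 (10.1%);  cumulative: 0.4545, 0.899, 1


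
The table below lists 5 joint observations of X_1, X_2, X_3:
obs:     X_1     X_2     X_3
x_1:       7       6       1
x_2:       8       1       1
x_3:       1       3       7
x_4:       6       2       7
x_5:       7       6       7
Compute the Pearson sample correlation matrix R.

Step 1 — column means:
  mean(X_1) = (7 + 8 + 1 + 6 + 7) / 5 = 29/5 = 5.8
  mean(X_2) = (6 + 1 + 3 + 2 + 6) / 5 = 18/5 = 3.6
  mean(X_3) = (1 + 1 + 7 + 7 + 7) / 5 = 23/5 = 4.6

Step 2 — sample variances and covariances s[i,j] = (1/(n-1)) · Σ_k (x_{k,i} - mean_i) · (x_{k,j} - mean_j), with n-1 = 4:
  s[X_1,X_1] = ((1.2)·(1.2) + (2.2)·(2.2) + (-4.8)·(-4.8) + (0.2)·(0.2) + (1.2)·(1.2)) / 4 = 30.8/4 = 7.7
  s[X_1,X_2] = ((1.2)·(2.4) + (2.2)·(-2.6) + (-4.8)·(-0.6) + (0.2)·(-1.6) + (1.2)·(2.4)) / 4 = 2.6/4 = 0.65
  s[X_1,X_3] = ((1.2)·(-3.6) + (2.2)·(-3.6) + (-4.8)·(2.4) + (0.2)·(2.4) + (1.2)·(2.4)) / 4 = -20.4/4 = -5.1
  s[X_2,X_2] = ((2.4)·(2.4) + (-2.6)·(-2.6) + (-0.6)·(-0.6) + (-1.6)·(-1.6) + (2.4)·(2.4)) / 4 = 21.2/4 = 5.3
  s[X_2,X_3] = ((2.4)·(-3.6) + (-2.6)·(-3.6) + (-0.6)·(2.4) + (-1.6)·(2.4) + (2.4)·(2.4)) / 4 = 1.2/4 = 0.3
  s[X_3,X_3] = ((-3.6)·(-3.6) + (-3.6)·(-3.6) + (2.4)·(2.4) + (2.4)·(2.4) + (2.4)·(2.4)) / 4 = 43.2/4 = 10.8
  Sample standard deviations s_i = √(s[i,i]):
  s(X_1) = √(7.7) = 2.7749
  s(X_2) = √(5.3) = 2.3022
  s(X_3) = √(10.8) = 3.2863

Step 3 — r_{ij} = s_{ij} / (s_i · s_j):
  r[X_1,X_1] = 1 (diagonal).
  r[X_1,X_2] = 0.65 / (2.7749 · 2.3022) = 0.65 / 6.3883 = 0.1017
  r[X_1,X_3] = -5.1 / (2.7749 · 3.2863) = -5.1 / 9.1192 = -0.5593
  r[X_2,X_2] = 1 (diagonal).
  r[X_2,X_3] = 0.3 / (2.3022 · 3.2863) = 0.3 / 7.5657 = 0.0397
  r[X_3,X_3] = 1 (diagonal).

R is symmetric with unit diagonal. Assembling:

R = [[1, 0.1017, -0.5593],
 [0.1017, 1, 0.0397],
 [-0.5593, 0.0397, 1]]


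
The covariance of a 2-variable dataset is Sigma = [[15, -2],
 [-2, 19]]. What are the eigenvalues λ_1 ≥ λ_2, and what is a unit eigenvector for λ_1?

Step 1 — characteristic polynomial of 2×2 Sigma:
  det(Sigma - λI) = λ² - trace · λ + det = 0.
  trace = 15 + 19 = 34, det = 15·19 - (-2)² = 281.
Step 2 — discriminant:
  Δ = trace² - 4·det = 1156 - 1124 = 32.
Step 3 — eigenvalues:
  λ = (trace ± √Δ)/2 = (34 ± 5.6569)/2,
  λ_1 = 19.8284,  λ_2 = 14.1716.

Step 4 — unit eigenvector for λ_1: solve (Sigma - λ_1 I)v = 0. First row:
  (15 - 19.8284)·v_x + (-2)·v_y = 0, i.e. (-4.8284)·v_x + (-2)·v_y = 0,
  so v ∝ (b, λ_1 - a) = (-2, 4.8284); multiply by -1 so the first entry is positive: u = (2, -4.8284).
  ||u|| = √((2)² + (-4.8284)²) = √(27.3137) ≈ 5.2263,
  v_1 = u/||u|| ≈ (0.3827, -0.9239) (||v_1|| = 1).

λ_1 = 19.8284,  λ_2 = 14.1716;  v_1 ≈ (0.3827, -0.9239)


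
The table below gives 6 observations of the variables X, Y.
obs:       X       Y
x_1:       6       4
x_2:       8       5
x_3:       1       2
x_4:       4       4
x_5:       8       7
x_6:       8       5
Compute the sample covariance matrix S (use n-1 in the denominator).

Step 1 — column means:
  mean(X) = (6 + 8 + 1 + 4 + 8 + 8) / 6 = 35/6 = 5.8333
  mean(Y) = (4 + 5 + 2 + 4 + 7 + 5) / 6 = 27/6 = 4.5

Step 2 — sample covariance S[i,j] = (1/(n-1)) · Σ_k (x_{k,i} - mean_i) · (x_{k,j} - mean_j), with n-1 = 5.
  S[X,X] = ((0.1667)·(0.1667) + (2.1667)·(2.1667) + (-4.8333)·(-4.8333) + (-1.8333)·(-1.8333) + (2.1667)·(2.1667) + (2.1667)·(2.1667)) / 5 = 40.8333/5 = 8.1667
  S[X,Y] = ((0.1667)·(-0.5) + (2.1667)·(0.5) + (-4.8333)·(-2.5) + (-1.8333)·(-0.5) + (2.1667)·(2.5) + (2.1667)·(0.5)) / 5 = 20.5/5 = 4.1
  S[Y,Y] = ((-0.5)·(-0.5) + (0.5)·(0.5) + (-2.5)·(-2.5) + (-0.5)·(-0.5) + (2.5)·(2.5) + (0.5)·(0.5)) / 5 = 13.5/5 = 2.7

S is symmetric (S[j,i] = S[i,j]). Assembling:

S = [[8.1667, 4.1],
 [4.1, 2.7]]


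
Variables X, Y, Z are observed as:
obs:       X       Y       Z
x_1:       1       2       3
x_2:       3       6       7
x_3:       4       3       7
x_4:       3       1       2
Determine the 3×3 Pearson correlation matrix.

Step 1 — column means:
  mean(X) = (1 + 3 + 4 + 3) / 4 = 11/4 = 2.75
  mean(Y) = (2 + 6 + 3 + 1) / 4 = 12/4 = 3
  mean(Z) = (3 + 7 + 7 + 2) / 4 = 19/4 = 4.75

Step 2 — sample variances and covariances s[i,j] = (1/(n-1)) · Σ_k (x_{k,i} - mean_i) · (x_{k,j} - mean_j), with n-1 = 3:
  s[X,X] = ((-1.75)·(-1.75) + (0.25)·(0.25) + (1.25)·(1.25) + (0.25)·(0.25)) / 3 = 4.75/3 = 1.5833
  s[X,Y] = ((-1.75)·(-1) + (0.25)·(3) + (1.25)·(0) + (0.25)·(-2)) / 3 = 2/3 = 0.6667
  s[X,Z] = ((-1.75)·(-1.75) + (0.25)·(2.25) + (1.25)·(2.25) + (0.25)·(-2.75)) / 3 = 5.75/3 = 1.9167
  s[Y,Y] = ((-1)·(-1) + (3)·(3) + (0)·(0) + (-2)·(-2)) / 3 = 14/3 = 4.6667
  s[Y,Z] = ((-1)·(-1.75) + (3)·(2.25) + (0)·(2.25) + (-2)·(-2.75)) / 3 = 14/3 = 4.6667
  s[Z,Z] = ((-1.75)·(-1.75) + (2.25)·(2.25) + (2.25)·(2.25) + (-2.75)·(-2.75)) / 3 = 20.75/3 = 6.9167
  Sample standard deviations s_i = √(s[i,i]):
  s(X) = √(1.5833) = 1.2583
  s(Y) = √(4.6667) = 2.1602
  s(Z) = √(6.9167) = 2.63

Step 3 — r_{ij} = s_{ij} / (s_i · s_j):
  r[X,X] = 1 (diagonal).
  r[X,Y] = 0.6667 / (1.2583 · 2.1602) = 0.6667 / 2.7183 = 0.2453
  r[X,Z] = 1.9167 / (1.2583 · 2.63) = 1.9167 / 3.3093 = 0.5792
  r[Y,Y] = 1 (diagonal).
  r[Y,Z] = 4.6667 / (2.1602 · 2.63) = 4.6667 / 5.6814 = 0.8214
  r[Z,Z] = 1 (diagonal).

R is symmetric with unit diagonal. Assembling:

R = [[1, 0.2453, 0.5792],
 [0.2453, 1, 0.8214],
 [0.5792, 0.8214, 1]]


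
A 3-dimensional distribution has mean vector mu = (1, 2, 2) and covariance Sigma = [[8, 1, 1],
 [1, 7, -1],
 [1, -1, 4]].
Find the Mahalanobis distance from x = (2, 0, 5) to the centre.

Step 1 — centre the observation: (x - mu) = (1, -2, 3).

Step 2 — invert Sigma (cofactor / det for 3×3, or solve directly):
  Sigma^{-1} = [[0.133, -0.0246, -0.0394],
 [-0.0246, 0.1527, 0.0443],
 [-0.0394, 0.0443, 0.2709]].

Step 3 — form the quadratic (x - mu)^T · Sigma^{-1} · (x - mu):
  Sigma^{-1} · (x - mu) = (0.064, -0.197, 0.6847).
  (x - mu)^T · [Sigma^{-1} · (x - mu)] = (1)·(0.064) + (-2)·(-0.197) + (3)·(0.6847) = 2.5123.

Step 4 — take square root: d = √(2.5123) ≈ 1.585.

d(x, mu) = √(2.5123) ≈ 1.585


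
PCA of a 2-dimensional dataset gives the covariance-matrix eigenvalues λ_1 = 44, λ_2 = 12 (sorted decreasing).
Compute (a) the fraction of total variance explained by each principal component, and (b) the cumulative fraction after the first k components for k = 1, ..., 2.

Step 1 — total variance = trace(Sigma) = Σ λ_i = 44 + 12 = 56.

Step 2 — fraction explained by component i = λ_i / Σ λ:
  PC1: 44/56 = 0.7857
  PC2: 12/56 = 0.2143

Step 3 — cumulative fraction after k components = (λ_1 + ... + λ_k) / Σ λ:
  k = 1: 44/56 = 0.7857
  k = 2: (44 + 12)/56 = 56/56 = 1

Summary (fraction, with percent):

explained: PC1 0.7857 (78.57%), PC2 0.2143 (21.43%);  cumulative: 0.7857, 1


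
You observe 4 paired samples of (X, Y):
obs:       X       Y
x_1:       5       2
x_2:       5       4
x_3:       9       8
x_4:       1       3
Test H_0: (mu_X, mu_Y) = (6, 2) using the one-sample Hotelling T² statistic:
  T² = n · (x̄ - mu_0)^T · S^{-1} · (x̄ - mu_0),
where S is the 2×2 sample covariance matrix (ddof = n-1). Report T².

Step 1 — sample mean vector:
  mean(X) = (5 + 5 + 9 + 1) / 4 = 20/4 = 5
  mean(Y) = (2 + 4 + 8 + 3) / 4 = 17/4 = 4.25
  x̄ = (5, 4.25),  deviation x̄ - mu_0 = (5, 4.25) - (6, 2) = (-1, 2.25).

Step 2 — sample covariance matrix, S[i,j] = (1/(n-1)) · Σ_k (x_{k,i} - mean_i) · (x_{k,j} - mean_j), divisor n-1 = 3:
  S[X,X] = ((0)·(0) + (0)·(0) + (4)·(4) + (-4)·(-4)) / 3 = 32/3 = 10.6667
  S[X,Y] = ((0)·(-2.25) + (0)·(-0.25) + (4)·(3.75) + (-4)·(-1.25)) / 3 = 20/3 = 6.6667
  S[Y,Y] = ((-2.25)·(-2.25) + (-0.25)·(-0.25) + (3.75)·(3.75) + (-1.25)·(-1.25)) / 3 = 20.75/3 = 6.9167
  S = [[10.6667, 6.6667],
 [6.6667, 6.9167]].

Step 3 — invert S. det(S) = 10.6667·6.9167 - (6.6667)² = 29.3333.
  S^{-1} = (1/det) · [[d, -b], [-b, a]] = [[0.2358, -0.2273],
 [-0.2273, 0.3636]].

Step 4 — quadratic form (x̄ - mu_0)^T · S^{-1} · (x̄ - mu_0):
  S^{-1} · (x̄ - mu_0) = (-0.7472, 1.0455),
  (x̄ - mu_0)^T · [...] = (-1)·(-0.7472) + (2.25)·(1.0455) = 3.0994.

Step 5 — scale by n: T² = 4 · 3.0994 = 12.3977.

T² ≈ 12.3977


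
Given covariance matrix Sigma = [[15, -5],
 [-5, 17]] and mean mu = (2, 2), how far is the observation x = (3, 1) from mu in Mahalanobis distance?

Step 1 — centre the observation: (x - mu) = (1, -1).

Step 2 — invert Sigma. det(Sigma) = 15·17 - (-5)² = 230.
  Sigma^{-1} = (1/det) · [[d, -b], [-b, a]] = [[0.0739, 0.0217],
 [0.0217, 0.0652]].

Step 3 — form the quadratic (x - mu)^T · Sigma^{-1} · (x - mu):
  Sigma^{-1} · (x - mu) = (0.0522, -0.0435).
  (x - mu)^T · [Sigma^{-1} · (x - mu)] = (1)·(0.0522) + (-1)·(-0.0435) = 0.0957.

Step 4 — take square root: d = √(0.0957) ≈ 0.3093.

d(x, mu) = √(0.0957) ≈ 0.3093
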